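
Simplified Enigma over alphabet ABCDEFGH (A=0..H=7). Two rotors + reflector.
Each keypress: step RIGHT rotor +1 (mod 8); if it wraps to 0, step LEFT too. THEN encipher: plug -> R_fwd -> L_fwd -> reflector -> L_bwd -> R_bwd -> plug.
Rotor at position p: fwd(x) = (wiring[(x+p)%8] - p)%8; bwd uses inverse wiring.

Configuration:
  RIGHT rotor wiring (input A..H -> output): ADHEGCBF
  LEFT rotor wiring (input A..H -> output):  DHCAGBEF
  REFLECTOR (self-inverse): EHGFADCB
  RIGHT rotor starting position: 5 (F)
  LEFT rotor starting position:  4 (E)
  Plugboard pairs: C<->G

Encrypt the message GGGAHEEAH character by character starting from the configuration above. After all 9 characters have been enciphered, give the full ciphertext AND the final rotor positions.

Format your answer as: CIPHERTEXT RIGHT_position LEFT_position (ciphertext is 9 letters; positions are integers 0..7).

Char 1 ('G'): step: R->6, L=4; G->plug->C->R->C->L->A->refl->E->L'->H->R'->B->plug->B
Char 2 ('G'): step: R->7, L=4; G->plug->C->R->E->L->H->refl->B->L'->D->R'->G->plug->C
Char 3 ('G'): step: R->0, L->5 (L advanced); G->plug->C->R->H->L->B->refl->H->L'->B->R'->G->plug->C
Char 4 ('A'): step: R->1, L=5; A->plug->A->R->C->L->A->refl->E->L'->A->R'->F->plug->F
Char 5 ('H'): step: R->2, L=5; H->plug->H->R->B->L->H->refl->B->L'->H->R'->E->plug->E
Char 6 ('E'): step: R->3, L=5; E->plug->E->R->C->L->A->refl->E->L'->A->R'->G->plug->C
Char 7 ('E'): step: R->4, L=5; E->plug->E->R->E->L->C->refl->G->L'->D->R'->G->plug->C
Char 8 ('A'): step: R->5, L=5; A->plug->A->R->F->L->F->refl->D->L'->G->R'->E->plug->E
Char 9 ('H'): step: R->6, L=5; H->plug->H->R->E->L->C->refl->G->L'->D->R'->A->plug->A
Final: ciphertext=BCCFECCEA, RIGHT=6, LEFT=5

Answer: BCCFECCEA 6 5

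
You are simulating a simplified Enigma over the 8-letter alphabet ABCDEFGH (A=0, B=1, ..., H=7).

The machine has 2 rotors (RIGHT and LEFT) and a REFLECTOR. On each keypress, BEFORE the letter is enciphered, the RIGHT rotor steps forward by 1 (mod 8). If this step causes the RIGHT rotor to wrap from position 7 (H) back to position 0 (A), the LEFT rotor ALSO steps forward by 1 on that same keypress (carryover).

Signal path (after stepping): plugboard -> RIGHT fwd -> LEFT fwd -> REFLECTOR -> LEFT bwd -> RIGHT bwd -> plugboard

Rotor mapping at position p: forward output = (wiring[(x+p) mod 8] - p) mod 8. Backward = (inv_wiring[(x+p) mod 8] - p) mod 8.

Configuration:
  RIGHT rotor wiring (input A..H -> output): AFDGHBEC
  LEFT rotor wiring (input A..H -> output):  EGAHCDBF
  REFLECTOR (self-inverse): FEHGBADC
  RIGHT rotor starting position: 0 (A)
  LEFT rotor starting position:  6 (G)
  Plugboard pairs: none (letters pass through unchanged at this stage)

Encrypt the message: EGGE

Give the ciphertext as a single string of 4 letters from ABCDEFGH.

Answer: BCHF

Derivation:
Char 1 ('E'): step: R->1, L=6; E->plug->E->R->A->L->D->refl->G->L'->C->R'->B->plug->B
Char 2 ('G'): step: R->2, L=6; G->plug->G->R->G->L->E->refl->B->L'->F->R'->C->plug->C
Char 3 ('G'): step: R->3, L=6; G->plug->G->R->C->L->G->refl->D->L'->A->R'->H->plug->H
Char 4 ('E'): step: R->4, L=6; E->plug->E->R->E->L->C->refl->H->L'->B->R'->F->plug->F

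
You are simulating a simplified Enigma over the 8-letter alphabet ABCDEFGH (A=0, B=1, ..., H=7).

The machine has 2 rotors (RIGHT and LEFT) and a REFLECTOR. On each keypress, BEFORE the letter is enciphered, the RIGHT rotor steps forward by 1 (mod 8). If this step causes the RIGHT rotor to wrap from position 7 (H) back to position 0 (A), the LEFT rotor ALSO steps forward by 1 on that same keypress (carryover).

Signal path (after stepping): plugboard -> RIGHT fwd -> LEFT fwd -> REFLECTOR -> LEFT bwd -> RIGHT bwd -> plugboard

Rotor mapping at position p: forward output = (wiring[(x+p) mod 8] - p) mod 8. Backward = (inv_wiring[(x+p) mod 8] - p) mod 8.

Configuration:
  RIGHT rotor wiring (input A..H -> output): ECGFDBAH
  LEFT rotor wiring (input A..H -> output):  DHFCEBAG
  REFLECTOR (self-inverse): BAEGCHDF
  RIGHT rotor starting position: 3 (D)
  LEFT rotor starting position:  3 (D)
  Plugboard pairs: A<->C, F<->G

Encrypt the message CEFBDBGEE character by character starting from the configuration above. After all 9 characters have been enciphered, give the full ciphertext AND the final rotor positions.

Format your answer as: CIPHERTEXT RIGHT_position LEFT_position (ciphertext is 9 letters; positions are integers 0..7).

Char 1 ('C'): step: R->4, L=3; C->plug->A->R->H->L->C->refl->E->L'->G->R'->F->plug->G
Char 2 ('E'): step: R->5, L=3; E->plug->E->R->F->L->A->refl->B->L'->B->R'->F->plug->G
Char 3 ('F'): step: R->6, L=3; F->plug->G->R->F->L->A->refl->B->L'->B->R'->B->plug->B
Char 4 ('B'): step: R->7, L=3; B->plug->B->R->F->L->A->refl->B->L'->B->R'->H->plug->H
Char 5 ('D'): step: R->0, L->4 (L advanced); D->plug->D->R->F->L->D->refl->G->L'->H->R'->H->plug->H
Char 6 ('B'): step: R->1, L=4; B->plug->B->R->F->L->D->refl->G->L'->H->R'->F->plug->G
Char 7 ('G'): step: R->2, L=4; G->plug->F->R->F->L->D->refl->G->L'->H->R'->D->plug->D
Char 8 ('E'): step: R->3, L=4; E->plug->E->R->E->L->H->refl->F->L'->B->R'->F->plug->G
Char 9 ('E'): step: R->4, L=4; E->plug->E->R->A->L->A->refl->B->L'->G->R'->F->plug->G
Final: ciphertext=GGBHHGDGG, RIGHT=4, LEFT=4

Answer: GGBHHGDGG 4 4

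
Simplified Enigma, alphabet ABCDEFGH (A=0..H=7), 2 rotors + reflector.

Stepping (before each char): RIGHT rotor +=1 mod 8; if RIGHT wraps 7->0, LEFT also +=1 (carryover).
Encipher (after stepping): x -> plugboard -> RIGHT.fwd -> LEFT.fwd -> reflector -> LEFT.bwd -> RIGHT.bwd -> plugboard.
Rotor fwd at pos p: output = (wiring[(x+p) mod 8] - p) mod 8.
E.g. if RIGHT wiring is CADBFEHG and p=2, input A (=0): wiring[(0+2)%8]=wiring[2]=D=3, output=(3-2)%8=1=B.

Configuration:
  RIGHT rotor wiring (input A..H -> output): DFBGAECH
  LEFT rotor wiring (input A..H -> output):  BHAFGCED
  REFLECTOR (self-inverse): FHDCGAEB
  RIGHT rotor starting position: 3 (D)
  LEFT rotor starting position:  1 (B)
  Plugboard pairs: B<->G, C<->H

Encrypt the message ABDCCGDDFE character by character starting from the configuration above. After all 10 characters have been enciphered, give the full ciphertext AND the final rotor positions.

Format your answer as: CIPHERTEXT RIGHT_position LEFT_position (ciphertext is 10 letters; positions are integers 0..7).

Char 1 ('A'): step: R->4, L=1; A->plug->A->R->E->L->B->refl->H->L'->B->R'->F->plug->F
Char 2 ('B'): step: R->5, L=1; B->plug->G->R->B->L->H->refl->B->L'->E->R'->F->plug->F
Char 3 ('D'): step: R->6, L=1; D->plug->D->R->H->L->A->refl->F->L'->D->R'->E->plug->E
Char 4 ('C'): step: R->7, L=1; C->plug->H->R->D->L->F->refl->A->L'->H->R'->E->plug->E
Char 5 ('C'): step: R->0, L->2 (L advanced); C->plug->H->R->H->L->F->refl->A->L'->D->R'->A->plug->A
Char 6 ('G'): step: R->1, L=2; G->plug->B->R->A->L->G->refl->E->L'->C->R'->H->plug->C
Char 7 ('D'): step: R->2, L=2; D->plug->D->R->C->L->E->refl->G->L'->A->R'->E->plug->E
Char 8 ('D'): step: R->3, L=2; D->plug->D->R->H->L->F->refl->A->L'->D->R'->A->plug->A
Char 9 ('F'): step: R->4, L=2; F->plug->F->R->B->L->D->refl->C->L'->E->R'->A->plug->A
Char 10 ('E'): step: R->5, L=2; E->plug->E->R->A->L->G->refl->E->L'->C->R'->C->plug->H
Final: ciphertext=FFEEACEAAH, RIGHT=5, LEFT=2

Answer: FFEEACEAAH 5 2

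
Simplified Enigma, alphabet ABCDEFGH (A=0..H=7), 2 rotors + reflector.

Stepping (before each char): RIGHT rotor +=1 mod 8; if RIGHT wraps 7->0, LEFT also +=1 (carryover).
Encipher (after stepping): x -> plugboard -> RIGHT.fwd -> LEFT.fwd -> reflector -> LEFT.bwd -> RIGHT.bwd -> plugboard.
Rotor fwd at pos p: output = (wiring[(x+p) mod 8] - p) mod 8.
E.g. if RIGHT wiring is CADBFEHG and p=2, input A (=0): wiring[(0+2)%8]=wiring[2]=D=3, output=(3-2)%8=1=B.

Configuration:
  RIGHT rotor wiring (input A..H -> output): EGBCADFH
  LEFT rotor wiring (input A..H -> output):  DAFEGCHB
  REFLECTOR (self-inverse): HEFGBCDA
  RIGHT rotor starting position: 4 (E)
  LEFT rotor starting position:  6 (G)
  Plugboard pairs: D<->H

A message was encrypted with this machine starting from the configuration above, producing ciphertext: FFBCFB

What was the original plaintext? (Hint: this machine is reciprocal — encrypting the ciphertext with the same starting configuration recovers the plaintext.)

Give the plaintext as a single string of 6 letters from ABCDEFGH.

Char 1 ('F'): step: R->5, L=6; F->plug->F->R->E->L->H->refl->A->L'->G->R'->A->plug->A
Char 2 ('F'): step: R->6, L=6; F->plug->F->R->E->L->H->refl->A->L'->G->R'->C->plug->C
Char 3 ('B'): step: R->7, L=6; B->plug->B->R->F->L->G->refl->D->L'->B->R'->F->plug->F
Char 4 ('C'): step: R->0, L->7 (L advanced); C->plug->C->R->B->L->E->refl->B->L'->C->R'->D->plug->H
Char 5 ('F'): step: R->1, L=7; F->plug->F->R->E->L->F->refl->C->L'->A->R'->B->plug->B
Char 6 ('B'): step: R->2, L=7; B->plug->B->R->A->L->C->refl->F->L'->E->R'->H->plug->D

Answer: ACFHBD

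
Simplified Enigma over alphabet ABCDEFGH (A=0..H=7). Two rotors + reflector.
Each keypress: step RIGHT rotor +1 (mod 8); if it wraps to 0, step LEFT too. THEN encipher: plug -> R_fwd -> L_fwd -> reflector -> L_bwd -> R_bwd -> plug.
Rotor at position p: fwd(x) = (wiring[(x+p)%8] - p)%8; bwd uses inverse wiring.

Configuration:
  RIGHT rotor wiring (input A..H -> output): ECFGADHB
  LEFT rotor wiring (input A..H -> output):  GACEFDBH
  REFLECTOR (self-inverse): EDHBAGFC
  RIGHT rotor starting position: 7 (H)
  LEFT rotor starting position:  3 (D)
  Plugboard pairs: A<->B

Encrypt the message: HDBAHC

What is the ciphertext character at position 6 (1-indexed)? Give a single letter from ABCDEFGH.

Char 1 ('H'): step: R->0, L->4 (L advanced); H->plug->H->R->B->L->H->refl->C->L'->E->R'->A->plug->B
Char 2 ('D'): step: R->1, L=4; D->plug->D->R->H->L->A->refl->E->L'->F->R'->C->plug->C
Char 3 ('B'): step: R->2, L=4; B->plug->A->R->D->L->D->refl->B->L'->A->R'->H->plug->H
Char 4 ('A'): step: R->3, L=4; A->plug->B->R->F->L->E->refl->A->L'->H->R'->G->plug->G
Char 5 ('H'): step: R->4, L=4; H->plug->H->R->C->L->F->refl->G->L'->G->R'->F->plug->F
Char 6 ('C'): step: R->5, L=4; C->plug->C->R->E->L->C->refl->H->L'->B->R'->G->plug->G

G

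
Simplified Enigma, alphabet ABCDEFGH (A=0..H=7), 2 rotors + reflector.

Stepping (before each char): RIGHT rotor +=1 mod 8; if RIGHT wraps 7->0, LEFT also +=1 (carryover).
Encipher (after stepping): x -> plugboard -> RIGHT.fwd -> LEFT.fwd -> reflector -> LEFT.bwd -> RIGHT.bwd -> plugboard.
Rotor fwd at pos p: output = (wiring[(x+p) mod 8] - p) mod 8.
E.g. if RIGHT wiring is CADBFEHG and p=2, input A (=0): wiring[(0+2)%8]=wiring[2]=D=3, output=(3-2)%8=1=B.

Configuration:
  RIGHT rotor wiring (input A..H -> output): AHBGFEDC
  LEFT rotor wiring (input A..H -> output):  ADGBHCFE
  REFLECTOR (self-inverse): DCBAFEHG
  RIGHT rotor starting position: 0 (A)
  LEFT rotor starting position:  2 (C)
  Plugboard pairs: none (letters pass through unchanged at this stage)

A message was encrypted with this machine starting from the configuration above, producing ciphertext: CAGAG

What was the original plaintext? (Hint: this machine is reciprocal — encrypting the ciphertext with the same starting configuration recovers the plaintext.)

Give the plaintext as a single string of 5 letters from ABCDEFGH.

Answer: HHADB

Derivation:
Char 1 ('C'): step: R->1, L=2; C->plug->C->R->F->L->C->refl->B->L'->H->R'->H->plug->H
Char 2 ('A'): step: R->2, L=2; A->plug->A->R->H->L->B->refl->C->L'->F->R'->H->plug->H
Char 3 ('G'): step: R->3, L=2; G->plug->G->R->E->L->D->refl->A->L'->D->R'->A->plug->A
Char 4 ('A'): step: R->4, L=2; A->plug->A->R->B->L->H->refl->G->L'->G->R'->D->plug->D
Char 5 ('G'): step: R->5, L=2; G->plug->G->R->B->L->H->refl->G->L'->G->R'->B->plug->B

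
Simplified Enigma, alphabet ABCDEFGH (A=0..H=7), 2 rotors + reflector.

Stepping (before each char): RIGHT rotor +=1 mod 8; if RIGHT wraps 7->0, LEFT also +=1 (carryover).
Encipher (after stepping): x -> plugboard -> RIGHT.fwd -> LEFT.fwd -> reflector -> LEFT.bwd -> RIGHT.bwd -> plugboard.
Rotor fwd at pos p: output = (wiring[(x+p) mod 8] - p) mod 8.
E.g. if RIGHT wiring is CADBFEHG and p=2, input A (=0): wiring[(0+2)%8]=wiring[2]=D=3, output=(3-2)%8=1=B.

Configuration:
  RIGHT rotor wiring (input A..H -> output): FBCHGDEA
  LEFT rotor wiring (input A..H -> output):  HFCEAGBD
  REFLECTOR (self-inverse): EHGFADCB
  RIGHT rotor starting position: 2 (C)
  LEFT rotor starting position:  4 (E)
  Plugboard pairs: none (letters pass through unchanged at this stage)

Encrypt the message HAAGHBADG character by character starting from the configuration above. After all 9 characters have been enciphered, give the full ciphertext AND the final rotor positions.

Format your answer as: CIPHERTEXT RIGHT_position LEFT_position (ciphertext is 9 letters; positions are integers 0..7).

Answer: CDHCDGCCC 3 5

Derivation:
Char 1 ('H'): step: R->3, L=4; H->plug->H->R->H->L->A->refl->E->L'->A->R'->C->plug->C
Char 2 ('A'): step: R->4, L=4; A->plug->A->R->C->L->F->refl->D->L'->E->R'->D->plug->D
Char 3 ('A'): step: R->5, L=4; A->plug->A->R->G->L->G->refl->C->L'->B->R'->H->plug->H
Char 4 ('G'): step: R->6, L=4; G->plug->G->R->A->L->E->refl->A->L'->H->R'->C->plug->C
Char 5 ('H'): step: R->7, L=4; H->plug->H->R->F->L->B->refl->H->L'->D->R'->D->plug->D
Char 6 ('B'): step: R->0, L->5 (L advanced); B->plug->B->R->B->L->E->refl->A->L'->E->R'->G->plug->G
Char 7 ('A'): step: R->1, L=5; A->plug->A->R->A->L->B->refl->H->L'->G->R'->C->plug->C
Char 8 ('D'): step: R->2, L=5; D->plug->D->R->B->L->E->refl->A->L'->E->R'->C->plug->C
Char 9 ('G'): step: R->3, L=5; G->plug->G->R->G->L->H->refl->B->L'->A->R'->C->plug->C
Final: ciphertext=CDHCDGCCC, RIGHT=3, LEFT=5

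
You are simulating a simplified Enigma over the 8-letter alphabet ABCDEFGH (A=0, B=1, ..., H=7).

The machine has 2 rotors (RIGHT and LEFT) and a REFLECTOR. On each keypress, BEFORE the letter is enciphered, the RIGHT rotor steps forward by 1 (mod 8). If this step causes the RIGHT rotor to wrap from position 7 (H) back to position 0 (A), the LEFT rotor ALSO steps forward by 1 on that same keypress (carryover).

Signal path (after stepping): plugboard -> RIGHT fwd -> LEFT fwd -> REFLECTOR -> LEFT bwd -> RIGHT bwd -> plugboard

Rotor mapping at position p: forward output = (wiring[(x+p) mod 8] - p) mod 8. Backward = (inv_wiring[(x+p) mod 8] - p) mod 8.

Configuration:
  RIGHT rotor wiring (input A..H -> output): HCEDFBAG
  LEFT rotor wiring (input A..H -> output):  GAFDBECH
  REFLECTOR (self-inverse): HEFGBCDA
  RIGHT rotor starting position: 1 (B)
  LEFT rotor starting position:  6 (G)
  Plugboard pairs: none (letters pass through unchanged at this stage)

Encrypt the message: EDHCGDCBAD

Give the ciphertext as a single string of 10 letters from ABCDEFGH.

Answer: DEFHECBFFC

Derivation:
Char 1 ('E'): step: R->2, L=6; E->plug->E->R->G->L->D->refl->G->L'->H->R'->D->plug->D
Char 2 ('D'): step: R->3, L=6; D->plug->D->R->F->L->F->refl->C->L'->D->R'->E->plug->E
Char 3 ('H'): step: R->4, L=6; H->plug->H->R->H->L->G->refl->D->L'->G->R'->F->plug->F
Char 4 ('C'): step: R->5, L=6; C->plug->C->R->B->L->B->refl->E->L'->A->R'->H->plug->H
Char 5 ('G'): step: R->6, L=6; G->plug->G->R->H->L->G->refl->D->L'->G->R'->E->plug->E
Char 6 ('D'): step: R->7, L=6; D->plug->D->R->F->L->F->refl->C->L'->D->R'->C->plug->C
Char 7 ('C'): step: R->0, L->7 (L advanced); C->plug->C->R->E->L->E->refl->B->L'->C->R'->B->plug->B
Char 8 ('B'): step: R->1, L=7; B->plug->B->R->D->L->G->refl->D->L'->H->R'->F->plug->F
Char 9 ('A'): step: R->2, L=7; A->plug->A->R->C->L->B->refl->E->L'->E->R'->F->plug->F
Char 10 ('D'): step: R->3, L=7; D->plug->D->R->F->L->C->refl->F->L'->G->R'->C->plug->C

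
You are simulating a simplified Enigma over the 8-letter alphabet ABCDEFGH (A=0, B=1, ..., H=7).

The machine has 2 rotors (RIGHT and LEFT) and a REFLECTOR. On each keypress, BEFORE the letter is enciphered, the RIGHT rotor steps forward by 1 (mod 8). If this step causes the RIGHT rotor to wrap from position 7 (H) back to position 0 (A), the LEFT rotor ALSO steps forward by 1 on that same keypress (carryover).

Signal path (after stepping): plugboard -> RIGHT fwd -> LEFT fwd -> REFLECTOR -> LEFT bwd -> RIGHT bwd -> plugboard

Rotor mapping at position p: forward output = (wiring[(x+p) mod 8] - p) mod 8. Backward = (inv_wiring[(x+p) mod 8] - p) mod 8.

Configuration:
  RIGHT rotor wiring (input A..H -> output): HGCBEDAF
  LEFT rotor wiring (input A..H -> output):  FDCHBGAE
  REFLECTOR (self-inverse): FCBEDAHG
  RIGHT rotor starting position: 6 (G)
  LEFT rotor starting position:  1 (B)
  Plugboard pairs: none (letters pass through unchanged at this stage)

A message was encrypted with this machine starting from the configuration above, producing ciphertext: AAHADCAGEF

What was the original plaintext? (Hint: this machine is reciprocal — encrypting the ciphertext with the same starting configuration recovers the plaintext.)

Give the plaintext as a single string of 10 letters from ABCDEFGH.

Answer: CHDDHFBFGB

Derivation:
Char 1 ('A'): step: R->7, L=1; A->plug->A->R->G->L->D->refl->E->L'->H->R'->C->plug->C
Char 2 ('A'): step: R->0, L->2 (L advanced); A->plug->A->R->H->L->B->refl->C->L'->F->R'->H->plug->H
Char 3 ('H'): step: R->1, L=2; H->plug->H->R->G->L->D->refl->E->L'->D->R'->D->plug->D
Char 4 ('A'): step: R->2, L=2; A->plug->A->R->A->L->A->refl->F->L'->B->R'->D->plug->D
Char 5 ('D'): step: R->3, L=2; D->plug->D->R->F->L->C->refl->B->L'->H->R'->H->plug->H
Char 6 ('C'): step: R->4, L=2; C->plug->C->R->E->L->G->refl->H->L'->C->R'->F->plug->F
Char 7 ('A'): step: R->5, L=2; A->plug->A->R->G->L->D->refl->E->L'->D->R'->B->plug->B
Char 8 ('G'): step: R->6, L=2; G->plug->G->R->G->L->D->refl->E->L'->D->R'->F->plug->F
Char 9 ('E'): step: R->7, L=2; E->plug->E->R->C->L->H->refl->G->L'->E->R'->G->plug->G
Char 10 ('F'): step: R->0, L->3 (L advanced); F->plug->F->R->D->L->F->refl->A->L'->G->R'->B->plug->B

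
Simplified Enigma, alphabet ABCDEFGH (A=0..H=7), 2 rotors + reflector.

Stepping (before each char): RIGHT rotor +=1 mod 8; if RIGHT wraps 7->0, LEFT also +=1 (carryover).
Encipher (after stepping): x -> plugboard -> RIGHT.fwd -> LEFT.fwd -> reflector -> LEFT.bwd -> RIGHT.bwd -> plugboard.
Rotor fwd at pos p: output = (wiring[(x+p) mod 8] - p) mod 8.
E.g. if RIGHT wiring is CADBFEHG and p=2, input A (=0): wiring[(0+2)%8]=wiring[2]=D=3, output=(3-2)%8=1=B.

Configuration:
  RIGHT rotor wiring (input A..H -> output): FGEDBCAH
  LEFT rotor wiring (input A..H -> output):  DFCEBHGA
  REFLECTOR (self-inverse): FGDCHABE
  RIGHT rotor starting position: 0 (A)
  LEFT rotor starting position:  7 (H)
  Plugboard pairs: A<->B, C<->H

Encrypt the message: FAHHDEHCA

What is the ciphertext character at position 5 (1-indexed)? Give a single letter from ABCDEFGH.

Char 1 ('F'): step: R->1, L=7; F->plug->F->R->H->L->H->refl->E->L'->B->R'->E->plug->E
Char 2 ('A'): step: R->2, L=7; A->plug->B->R->B->L->E->refl->H->L'->H->R'->C->plug->H
Char 3 ('H'): step: R->3, L=7; H->plug->C->R->H->L->H->refl->E->L'->B->R'->H->plug->C
Char 4 ('H'): step: R->4, L=7; H->plug->C->R->E->L->F->refl->A->L'->G->R'->B->plug->A
Char 5 ('D'): step: R->5, L=7; D->plug->D->R->A->L->B->refl->G->L'->C->R'->C->plug->H

H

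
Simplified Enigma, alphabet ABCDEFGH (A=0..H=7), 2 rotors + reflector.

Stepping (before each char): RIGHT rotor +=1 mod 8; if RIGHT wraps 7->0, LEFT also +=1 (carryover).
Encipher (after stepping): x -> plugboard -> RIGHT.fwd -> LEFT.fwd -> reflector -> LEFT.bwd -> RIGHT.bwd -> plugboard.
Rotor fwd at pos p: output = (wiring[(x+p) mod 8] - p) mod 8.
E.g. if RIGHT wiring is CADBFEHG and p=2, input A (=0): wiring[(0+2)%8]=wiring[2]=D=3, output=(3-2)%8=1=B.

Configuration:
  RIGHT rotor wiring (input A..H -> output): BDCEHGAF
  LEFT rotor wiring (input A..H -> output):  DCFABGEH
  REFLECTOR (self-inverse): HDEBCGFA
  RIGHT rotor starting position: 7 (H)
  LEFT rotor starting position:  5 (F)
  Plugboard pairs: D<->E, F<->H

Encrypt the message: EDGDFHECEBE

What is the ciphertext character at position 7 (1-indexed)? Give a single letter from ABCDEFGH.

Char 1 ('E'): step: R->0, L->6 (L advanced); E->plug->D->R->E->L->H->refl->A->L'->H->R'->E->plug->D
Char 2 ('D'): step: R->1, L=6; D->plug->E->R->F->L->C->refl->E->L'->D->R'->C->plug->C
Char 3 ('G'): step: R->2, L=6; G->plug->G->R->H->L->A->refl->H->L'->E->R'->D->plug->E
Char 4 ('D'): step: R->3, L=6; D->plug->E->R->C->L->F->refl->G->L'->A->R'->G->plug->G
Char 5 ('F'): step: R->4, L=6; F->plug->H->R->A->L->G->refl->F->L'->C->R'->B->plug->B
Char 6 ('H'): step: R->5, L=6; H->plug->F->R->F->L->C->refl->E->L'->D->R'->B->plug->B
Char 7 ('E'): step: R->6, L=6; E->plug->D->R->F->L->C->refl->E->L'->D->R'->C->plug->C

C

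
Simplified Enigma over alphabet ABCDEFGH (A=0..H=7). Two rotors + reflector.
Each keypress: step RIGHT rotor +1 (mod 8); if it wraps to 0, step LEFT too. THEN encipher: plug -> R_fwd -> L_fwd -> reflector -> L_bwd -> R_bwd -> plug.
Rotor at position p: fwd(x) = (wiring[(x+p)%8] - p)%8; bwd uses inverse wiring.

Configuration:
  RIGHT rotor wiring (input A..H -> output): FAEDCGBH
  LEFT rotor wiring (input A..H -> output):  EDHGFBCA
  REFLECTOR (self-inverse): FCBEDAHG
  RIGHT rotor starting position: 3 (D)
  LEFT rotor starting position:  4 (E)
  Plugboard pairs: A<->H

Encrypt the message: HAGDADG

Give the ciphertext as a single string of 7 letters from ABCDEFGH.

Char 1 ('H'): step: R->4, L=4; H->plug->A->R->G->L->D->refl->E->L'->D->R'->D->plug->D
Char 2 ('A'): step: R->5, L=4; A->plug->H->R->F->L->H->refl->G->L'->C->R'->C->plug->C
Char 3 ('G'): step: R->6, L=4; G->plug->G->R->E->L->A->refl->F->L'->B->R'->B->plug->B
Char 4 ('D'): step: R->7, L=4; D->plug->D->R->F->L->H->refl->G->L'->C->R'->H->plug->A
Char 5 ('A'): step: R->0, L->5 (L advanced); A->plug->H->R->H->L->A->refl->F->L'->B->R'->G->plug->G
Char 6 ('D'): step: R->1, L=5; D->plug->D->R->B->L->F->refl->A->L'->H->R'->A->plug->H
Char 7 ('G'): step: R->2, L=5; G->plug->G->R->D->L->H->refl->G->L'->E->R'->D->plug->D

Answer: DCBAGHD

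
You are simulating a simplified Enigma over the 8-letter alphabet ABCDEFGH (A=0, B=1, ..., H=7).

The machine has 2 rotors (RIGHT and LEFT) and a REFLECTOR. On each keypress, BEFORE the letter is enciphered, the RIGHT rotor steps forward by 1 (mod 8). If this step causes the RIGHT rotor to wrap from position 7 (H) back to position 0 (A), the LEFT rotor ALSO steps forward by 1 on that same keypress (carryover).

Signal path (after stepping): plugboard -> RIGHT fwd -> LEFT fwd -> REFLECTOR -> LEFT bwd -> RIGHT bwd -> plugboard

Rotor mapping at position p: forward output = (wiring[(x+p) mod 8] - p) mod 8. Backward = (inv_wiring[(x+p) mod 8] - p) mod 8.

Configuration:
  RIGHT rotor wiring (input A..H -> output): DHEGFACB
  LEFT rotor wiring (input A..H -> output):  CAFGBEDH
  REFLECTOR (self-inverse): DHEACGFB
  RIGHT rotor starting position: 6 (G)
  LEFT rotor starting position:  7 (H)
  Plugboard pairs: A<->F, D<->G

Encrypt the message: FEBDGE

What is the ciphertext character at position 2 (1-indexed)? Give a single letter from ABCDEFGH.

Char 1 ('F'): step: R->7, L=7; F->plug->A->R->C->L->B->refl->H->L'->E->R'->B->plug->B
Char 2 ('E'): step: R->0, L->0 (L advanced); E->plug->E->R->F->L->E->refl->C->L'->A->R'->F->plug->A

A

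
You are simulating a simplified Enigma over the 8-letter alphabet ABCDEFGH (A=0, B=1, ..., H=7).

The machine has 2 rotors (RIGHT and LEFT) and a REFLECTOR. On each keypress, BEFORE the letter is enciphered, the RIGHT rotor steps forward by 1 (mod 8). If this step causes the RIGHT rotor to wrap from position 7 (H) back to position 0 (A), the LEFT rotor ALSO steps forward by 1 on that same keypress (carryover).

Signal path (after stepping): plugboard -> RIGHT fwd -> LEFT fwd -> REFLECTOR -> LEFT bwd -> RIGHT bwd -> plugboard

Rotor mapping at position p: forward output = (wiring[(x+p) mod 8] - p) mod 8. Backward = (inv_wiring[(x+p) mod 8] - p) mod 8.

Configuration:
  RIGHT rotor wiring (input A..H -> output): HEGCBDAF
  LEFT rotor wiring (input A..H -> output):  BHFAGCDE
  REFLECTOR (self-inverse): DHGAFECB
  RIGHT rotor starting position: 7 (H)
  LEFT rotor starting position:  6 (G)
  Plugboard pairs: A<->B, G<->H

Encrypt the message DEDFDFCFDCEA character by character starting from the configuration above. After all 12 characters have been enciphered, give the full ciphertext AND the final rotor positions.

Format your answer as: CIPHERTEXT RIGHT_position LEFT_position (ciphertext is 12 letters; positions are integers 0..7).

Answer: CGFDEAHBBDFG 3 0

Derivation:
Char 1 ('D'): step: R->0, L->7 (L advanced); D->plug->D->R->C->L->A->refl->D->L'->G->R'->C->plug->C
Char 2 ('E'): step: R->1, L=7; E->plug->E->R->C->L->A->refl->D->L'->G->R'->H->plug->G
Char 3 ('D'): step: R->2, L=7; D->plug->D->R->B->L->C->refl->G->L'->D->R'->F->plug->F
Char 4 ('F'): step: R->3, L=7; F->plug->F->R->E->L->B->refl->H->L'->F->R'->D->plug->D
Char 5 ('D'): step: R->4, L=7; D->plug->D->R->B->L->C->refl->G->L'->D->R'->E->plug->E
Char 6 ('F'): step: R->5, L=7; F->plug->F->R->B->L->C->refl->G->L'->D->R'->B->plug->A
Char 7 ('C'): step: R->6, L=7; C->plug->C->R->B->L->C->refl->G->L'->D->R'->G->plug->H
Char 8 ('F'): step: R->7, L=7; F->plug->F->R->C->L->A->refl->D->L'->G->R'->A->plug->B
Char 9 ('D'): step: R->0, L->0 (L advanced); D->plug->D->R->C->L->F->refl->E->L'->H->R'->A->plug->B
Char 10 ('C'): step: R->1, L=0; C->plug->C->R->B->L->H->refl->B->L'->A->R'->D->plug->D
Char 11 ('E'): step: R->2, L=0; E->plug->E->R->G->L->D->refl->A->L'->D->R'->F->plug->F
Char 12 ('A'): step: R->3, L=0; A->plug->B->R->G->L->D->refl->A->L'->D->R'->H->plug->G
Final: ciphertext=CGFDEAHBBDFG, RIGHT=3, LEFT=0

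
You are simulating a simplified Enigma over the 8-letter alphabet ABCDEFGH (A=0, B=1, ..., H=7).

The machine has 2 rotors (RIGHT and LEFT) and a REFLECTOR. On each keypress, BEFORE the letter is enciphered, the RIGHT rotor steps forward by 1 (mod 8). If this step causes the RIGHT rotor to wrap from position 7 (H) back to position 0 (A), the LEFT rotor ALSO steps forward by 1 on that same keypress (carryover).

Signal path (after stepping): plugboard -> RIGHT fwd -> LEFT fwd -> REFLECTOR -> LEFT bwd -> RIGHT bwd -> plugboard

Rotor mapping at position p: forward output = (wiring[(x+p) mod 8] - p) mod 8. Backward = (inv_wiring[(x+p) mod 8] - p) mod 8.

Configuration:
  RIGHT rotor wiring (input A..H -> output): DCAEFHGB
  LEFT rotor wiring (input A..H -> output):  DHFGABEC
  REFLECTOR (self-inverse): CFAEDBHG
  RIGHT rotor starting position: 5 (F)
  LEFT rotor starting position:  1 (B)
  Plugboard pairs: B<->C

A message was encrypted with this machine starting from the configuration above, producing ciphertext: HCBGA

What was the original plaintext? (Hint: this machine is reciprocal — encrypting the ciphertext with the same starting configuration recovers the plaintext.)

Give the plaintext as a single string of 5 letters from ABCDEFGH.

Char 1 ('H'): step: R->6, L=1; H->plug->H->R->B->L->E->refl->D->L'->F->R'->C->plug->B
Char 2 ('C'): step: R->7, L=1; C->plug->B->R->E->L->A->refl->C->L'->H->R'->H->plug->H
Char 3 ('B'): step: R->0, L->2 (L advanced); B->plug->C->R->A->L->D->refl->E->L'->B->R'->H->plug->H
Char 4 ('G'): step: R->1, L=2; G->plug->G->R->A->L->D->refl->E->L'->B->R'->A->plug->A
Char 5 ('A'): step: R->2, L=2; A->plug->A->R->G->L->B->refl->F->L'->H->R'->F->plug->F

Answer: BHHAF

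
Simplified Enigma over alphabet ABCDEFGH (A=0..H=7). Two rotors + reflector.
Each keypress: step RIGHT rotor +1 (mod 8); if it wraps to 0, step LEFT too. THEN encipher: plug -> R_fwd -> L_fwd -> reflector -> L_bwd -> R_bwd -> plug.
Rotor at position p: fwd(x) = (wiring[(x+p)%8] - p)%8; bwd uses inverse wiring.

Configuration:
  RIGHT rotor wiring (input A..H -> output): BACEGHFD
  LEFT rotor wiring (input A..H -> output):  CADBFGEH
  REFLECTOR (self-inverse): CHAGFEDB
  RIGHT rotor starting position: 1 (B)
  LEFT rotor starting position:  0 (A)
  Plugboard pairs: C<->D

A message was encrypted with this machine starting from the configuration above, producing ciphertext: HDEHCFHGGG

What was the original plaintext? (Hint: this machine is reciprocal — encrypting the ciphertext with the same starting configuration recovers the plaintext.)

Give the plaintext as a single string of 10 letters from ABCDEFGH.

Char 1 ('H'): step: R->2, L=0; H->plug->H->R->G->L->E->refl->F->L'->E->R'->C->plug->D
Char 2 ('D'): step: R->3, L=0; D->plug->C->R->E->L->F->refl->E->L'->G->R'->F->plug->F
Char 3 ('E'): step: R->4, L=0; E->plug->E->R->F->L->G->refl->D->L'->C->R'->A->plug->A
Char 4 ('H'): step: R->5, L=0; H->plug->H->R->B->L->A->refl->C->L'->A->R'->B->plug->B
Char 5 ('C'): step: R->6, L=0; C->plug->D->R->C->L->D->refl->G->L'->F->R'->B->plug->B
Char 6 ('F'): step: R->7, L=0; F->plug->F->R->H->L->H->refl->B->L'->D->R'->D->plug->C
Char 7 ('H'): step: R->0, L->1 (L advanced); H->plug->H->R->D->L->E->refl->F->L'->E->R'->D->plug->C
Char 8 ('G'): step: R->1, L=1; G->plug->G->R->C->L->A->refl->C->L'->B->R'->B->plug->B
Char 9 ('G'): step: R->2, L=1; G->plug->G->R->H->L->B->refl->H->L'->A->R'->A->plug->A
Char 10 ('G'): step: R->3, L=1; G->plug->G->R->F->L->D->refl->G->L'->G->R'->F->plug->F

Answer: DFABBCCBAF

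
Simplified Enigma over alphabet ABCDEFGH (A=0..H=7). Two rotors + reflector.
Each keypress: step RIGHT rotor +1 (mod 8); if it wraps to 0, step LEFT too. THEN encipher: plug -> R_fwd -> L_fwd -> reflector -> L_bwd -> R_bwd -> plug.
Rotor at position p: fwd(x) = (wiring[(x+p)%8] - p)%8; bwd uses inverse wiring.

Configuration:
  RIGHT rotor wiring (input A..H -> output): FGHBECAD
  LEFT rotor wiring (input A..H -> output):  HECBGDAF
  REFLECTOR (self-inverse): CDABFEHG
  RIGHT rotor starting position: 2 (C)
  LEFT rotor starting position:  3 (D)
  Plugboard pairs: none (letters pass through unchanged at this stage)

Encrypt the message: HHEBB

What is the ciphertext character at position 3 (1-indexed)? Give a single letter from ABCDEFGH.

Char 1 ('H'): step: R->3, L=3; H->plug->H->R->E->L->C->refl->A->L'->C->R'->F->plug->F
Char 2 ('H'): step: R->4, L=3; H->plug->H->R->F->L->E->refl->F->L'->D->R'->G->plug->G
Char 3 ('E'): step: R->5, L=3; E->plug->E->R->B->L->D->refl->B->L'->G->R'->C->plug->C

C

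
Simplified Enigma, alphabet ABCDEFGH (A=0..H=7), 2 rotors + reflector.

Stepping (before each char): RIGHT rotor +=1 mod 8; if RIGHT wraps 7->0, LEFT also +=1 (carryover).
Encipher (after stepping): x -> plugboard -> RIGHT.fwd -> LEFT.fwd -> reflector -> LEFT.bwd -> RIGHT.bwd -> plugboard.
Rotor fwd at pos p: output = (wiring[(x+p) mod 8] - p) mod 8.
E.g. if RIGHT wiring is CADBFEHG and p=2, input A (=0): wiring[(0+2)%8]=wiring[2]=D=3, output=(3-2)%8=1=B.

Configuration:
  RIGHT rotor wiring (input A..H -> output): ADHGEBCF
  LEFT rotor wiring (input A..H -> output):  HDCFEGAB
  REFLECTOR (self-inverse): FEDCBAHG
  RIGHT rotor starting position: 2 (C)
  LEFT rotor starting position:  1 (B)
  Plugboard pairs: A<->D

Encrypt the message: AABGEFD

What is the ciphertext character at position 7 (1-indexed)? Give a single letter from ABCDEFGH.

Char 1 ('A'): step: R->3, L=1; A->plug->D->R->H->L->G->refl->H->L'->F->R'->F->plug->F
Char 2 ('A'): step: R->4, L=1; A->plug->D->R->B->L->B->refl->E->L'->C->R'->H->plug->H
Char 3 ('B'): step: R->5, L=1; B->plug->B->R->F->L->H->refl->G->L'->H->R'->H->plug->H
Char 4 ('G'): step: R->6, L=1; G->plug->G->R->G->L->A->refl->F->L'->E->R'->A->plug->D
Char 5 ('E'): step: R->7, L=1; E->plug->E->R->H->L->G->refl->H->L'->F->R'->F->plug->F
Char 6 ('F'): step: R->0, L->2 (L advanced); F->plug->F->R->B->L->D->refl->C->L'->C->R'->G->plug->G
Char 7 ('D'): step: R->1, L=2; D->plug->A->R->C->L->C->refl->D->L'->B->R'->F->plug->F

F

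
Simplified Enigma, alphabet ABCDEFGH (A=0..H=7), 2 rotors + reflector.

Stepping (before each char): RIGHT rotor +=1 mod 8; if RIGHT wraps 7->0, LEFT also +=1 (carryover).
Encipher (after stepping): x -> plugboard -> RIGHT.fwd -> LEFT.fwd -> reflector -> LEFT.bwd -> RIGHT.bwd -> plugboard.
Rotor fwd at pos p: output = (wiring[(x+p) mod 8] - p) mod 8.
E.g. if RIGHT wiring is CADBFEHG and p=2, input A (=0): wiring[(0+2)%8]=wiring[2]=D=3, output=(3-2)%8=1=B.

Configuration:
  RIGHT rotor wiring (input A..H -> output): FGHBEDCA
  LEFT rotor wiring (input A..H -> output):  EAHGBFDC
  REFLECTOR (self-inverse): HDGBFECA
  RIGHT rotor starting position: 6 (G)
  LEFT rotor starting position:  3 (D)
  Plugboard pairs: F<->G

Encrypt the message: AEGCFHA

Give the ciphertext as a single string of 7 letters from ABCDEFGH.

Char 1 ('A'): step: R->7, L=3; A->plug->A->R->B->L->G->refl->C->L'->C->R'->E->plug->E
Char 2 ('E'): step: R->0, L->4 (L advanced); E->plug->E->R->E->L->A->refl->H->L'->C->R'->G->plug->F
Char 3 ('G'): step: R->1, L=4; G->plug->F->R->B->L->B->refl->D->L'->G->R'->B->plug->B
Char 4 ('C'): step: R->2, L=4; C->plug->C->R->C->L->H->refl->A->L'->E->R'->H->plug->H
Char 5 ('F'): step: R->3, L=4; F->plug->G->R->D->L->G->refl->C->L'->H->R'->D->plug->D
Char 6 ('H'): step: R->4, L=4; H->plug->H->R->F->L->E->refl->F->L'->A->R'->A->plug->A
Char 7 ('A'): step: R->5, L=4; A->plug->A->R->G->L->D->refl->B->L'->B->R'->E->plug->E

Answer: EFBHDAE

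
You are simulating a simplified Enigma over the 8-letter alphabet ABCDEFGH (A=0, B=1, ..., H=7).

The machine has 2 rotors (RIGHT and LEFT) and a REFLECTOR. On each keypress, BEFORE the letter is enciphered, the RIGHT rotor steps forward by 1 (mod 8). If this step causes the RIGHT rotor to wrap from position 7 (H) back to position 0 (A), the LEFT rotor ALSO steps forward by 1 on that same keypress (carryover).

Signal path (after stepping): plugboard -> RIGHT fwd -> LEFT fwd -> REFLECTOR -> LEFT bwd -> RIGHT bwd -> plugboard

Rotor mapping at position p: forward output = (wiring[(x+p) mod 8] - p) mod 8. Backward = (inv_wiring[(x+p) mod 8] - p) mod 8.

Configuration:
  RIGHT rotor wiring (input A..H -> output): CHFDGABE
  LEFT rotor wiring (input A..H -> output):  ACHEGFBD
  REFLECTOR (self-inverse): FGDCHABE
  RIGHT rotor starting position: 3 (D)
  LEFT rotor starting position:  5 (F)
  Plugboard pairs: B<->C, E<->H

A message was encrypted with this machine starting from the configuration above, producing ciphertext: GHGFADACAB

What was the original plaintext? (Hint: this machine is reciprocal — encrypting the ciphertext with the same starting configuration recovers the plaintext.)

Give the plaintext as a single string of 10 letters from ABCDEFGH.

Answer: HBBEFCHFDA

Derivation:
Char 1 ('G'): step: R->4, L=5; G->plug->G->R->B->L->E->refl->H->L'->G->R'->E->plug->H
Char 2 ('H'): step: R->5, L=5; H->plug->E->R->C->L->G->refl->B->L'->H->R'->C->plug->B
Char 3 ('G'): step: R->6, L=5; G->plug->G->R->A->L->A->refl->F->L'->E->R'->C->plug->B
Char 4 ('F'): step: R->7, L=5; F->plug->F->R->H->L->B->refl->G->L'->C->R'->H->plug->E
Char 5 ('A'): step: R->0, L->6 (L advanced); A->plug->A->R->C->L->C->refl->D->L'->A->R'->F->plug->F
Char 6 ('D'): step: R->1, L=6; D->plug->D->R->F->L->G->refl->B->L'->E->R'->B->plug->C
Char 7 ('A'): step: R->2, L=6; A->plug->A->R->D->L->E->refl->H->L'->H->R'->E->plug->H
Char 8 ('C'): step: R->3, L=6; C->plug->B->R->D->L->E->refl->H->L'->H->R'->F->plug->F
Char 9 ('A'): step: R->4, L=6; A->plug->A->R->C->L->C->refl->D->L'->A->R'->D->plug->D
Char 10 ('B'): step: R->5, L=6; B->plug->C->R->H->L->H->refl->E->L'->D->R'->A->plug->A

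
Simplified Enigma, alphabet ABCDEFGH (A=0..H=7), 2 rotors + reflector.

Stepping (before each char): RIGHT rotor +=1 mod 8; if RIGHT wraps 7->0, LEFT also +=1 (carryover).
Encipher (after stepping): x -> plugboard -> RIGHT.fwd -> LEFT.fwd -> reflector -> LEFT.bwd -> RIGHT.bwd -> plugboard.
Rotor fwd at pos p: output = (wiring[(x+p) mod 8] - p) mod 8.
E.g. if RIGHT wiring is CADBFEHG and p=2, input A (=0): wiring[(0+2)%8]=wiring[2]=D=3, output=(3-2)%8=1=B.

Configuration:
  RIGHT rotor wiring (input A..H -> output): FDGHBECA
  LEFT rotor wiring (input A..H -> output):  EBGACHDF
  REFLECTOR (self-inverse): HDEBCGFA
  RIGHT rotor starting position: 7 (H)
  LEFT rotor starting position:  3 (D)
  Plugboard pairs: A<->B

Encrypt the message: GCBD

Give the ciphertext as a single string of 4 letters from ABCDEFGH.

Answer: FGDA

Derivation:
Char 1 ('G'): step: R->0, L->4 (L advanced); G->plug->G->R->C->L->H->refl->A->L'->E->R'->F->plug->F
Char 2 ('C'): step: R->1, L=4; C->plug->C->R->G->L->C->refl->E->L'->H->R'->G->plug->G
Char 3 ('B'): step: R->2, L=4; B->plug->A->R->E->L->A->refl->H->L'->C->R'->D->plug->D
Char 4 ('D'): step: R->3, L=4; D->plug->D->R->H->L->E->refl->C->L'->G->R'->B->plug->A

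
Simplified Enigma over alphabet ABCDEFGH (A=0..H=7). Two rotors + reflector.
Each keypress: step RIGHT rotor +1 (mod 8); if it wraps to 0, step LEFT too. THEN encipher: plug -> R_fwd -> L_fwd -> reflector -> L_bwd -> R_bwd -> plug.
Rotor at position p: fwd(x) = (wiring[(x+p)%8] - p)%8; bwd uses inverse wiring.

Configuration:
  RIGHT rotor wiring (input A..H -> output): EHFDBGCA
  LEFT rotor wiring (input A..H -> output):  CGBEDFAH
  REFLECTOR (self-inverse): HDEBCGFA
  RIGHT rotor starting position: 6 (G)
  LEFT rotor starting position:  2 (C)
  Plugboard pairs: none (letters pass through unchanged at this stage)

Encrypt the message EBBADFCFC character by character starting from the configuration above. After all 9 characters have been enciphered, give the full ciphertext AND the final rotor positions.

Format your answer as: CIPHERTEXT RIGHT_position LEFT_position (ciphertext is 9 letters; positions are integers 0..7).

Answer: BDCCCHDDD 7 3

Derivation:
Char 1 ('E'): step: R->7, L=2; E->plug->E->R->E->L->G->refl->F->L'->F->R'->B->plug->B
Char 2 ('B'): step: R->0, L->3 (L advanced); B->plug->B->R->H->L->G->refl->F->L'->D->R'->D->plug->D
Char 3 ('B'): step: R->1, L=3; B->plug->B->R->E->L->E->refl->C->L'->C->R'->C->plug->C
Char 4 ('A'): step: R->2, L=3; A->plug->A->R->D->L->F->refl->G->L'->H->R'->C->plug->C
Char 5 ('D'): step: R->3, L=3; D->plug->D->R->H->L->G->refl->F->L'->D->R'->C->plug->C
Char 6 ('F'): step: R->4, L=3; F->plug->F->R->D->L->F->refl->G->L'->H->R'->H->plug->H
Char 7 ('C'): step: R->5, L=3; C->plug->C->R->D->L->F->refl->G->L'->H->R'->D->plug->D
Char 8 ('F'): step: R->6, L=3; F->plug->F->R->F->L->H->refl->A->L'->B->R'->D->plug->D
Char 9 ('C'): step: R->7, L=3; C->plug->C->R->A->L->B->refl->D->L'->G->R'->D->plug->D
Final: ciphertext=BDCCCHDDD, RIGHT=7, LEFT=3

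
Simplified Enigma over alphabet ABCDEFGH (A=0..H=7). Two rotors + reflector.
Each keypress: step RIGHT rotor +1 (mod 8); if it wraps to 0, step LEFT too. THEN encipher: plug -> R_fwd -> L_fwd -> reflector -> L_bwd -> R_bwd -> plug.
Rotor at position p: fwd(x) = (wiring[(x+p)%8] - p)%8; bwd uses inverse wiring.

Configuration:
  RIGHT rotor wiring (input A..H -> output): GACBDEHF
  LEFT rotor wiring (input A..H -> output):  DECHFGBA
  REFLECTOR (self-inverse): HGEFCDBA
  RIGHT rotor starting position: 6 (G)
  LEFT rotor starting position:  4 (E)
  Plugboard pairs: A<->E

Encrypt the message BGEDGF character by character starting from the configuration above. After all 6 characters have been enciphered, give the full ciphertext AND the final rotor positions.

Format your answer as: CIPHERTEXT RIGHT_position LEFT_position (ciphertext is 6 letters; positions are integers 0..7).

Char 1 ('B'): step: R->7, L=4; B->plug->B->R->H->L->D->refl->F->L'->C->R'->E->plug->A
Char 2 ('G'): step: R->0, L->5 (L advanced); G->plug->G->R->H->L->A->refl->H->L'->E->R'->F->plug->F
Char 3 ('E'): step: R->1, L=5; E->plug->A->R->H->L->A->refl->H->L'->E->R'->G->plug->G
Char 4 ('D'): step: R->2, L=5; D->plug->D->R->C->L->D->refl->F->L'->F->R'->E->plug->A
Char 5 ('G'): step: R->3, L=5; G->plug->G->R->F->L->F->refl->D->L'->C->R'->E->plug->A
Char 6 ('F'): step: R->4, L=5; F->plug->F->R->E->L->H->refl->A->L'->H->R'->A->plug->E
Final: ciphertext=AFGAAE, RIGHT=4, LEFT=5

Answer: AFGAAE 4 5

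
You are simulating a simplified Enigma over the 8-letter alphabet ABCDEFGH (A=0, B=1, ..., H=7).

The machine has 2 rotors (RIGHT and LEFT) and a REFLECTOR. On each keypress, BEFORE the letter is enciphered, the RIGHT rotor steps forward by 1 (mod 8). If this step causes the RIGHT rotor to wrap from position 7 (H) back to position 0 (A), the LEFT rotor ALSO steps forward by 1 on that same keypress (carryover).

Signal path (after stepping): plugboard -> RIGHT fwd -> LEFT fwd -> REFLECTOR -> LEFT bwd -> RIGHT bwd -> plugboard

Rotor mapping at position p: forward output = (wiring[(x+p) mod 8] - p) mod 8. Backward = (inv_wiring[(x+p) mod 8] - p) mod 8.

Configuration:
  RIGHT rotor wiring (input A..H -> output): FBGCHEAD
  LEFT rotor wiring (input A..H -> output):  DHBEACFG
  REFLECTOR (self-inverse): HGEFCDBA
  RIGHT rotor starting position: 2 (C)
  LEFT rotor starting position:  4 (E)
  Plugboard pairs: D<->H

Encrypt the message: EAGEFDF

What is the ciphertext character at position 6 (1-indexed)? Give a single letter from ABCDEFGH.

Char 1 ('E'): step: R->3, L=4; E->plug->E->R->A->L->E->refl->C->L'->D->R'->H->plug->D
Char 2 ('A'): step: R->4, L=4; A->plug->A->R->D->L->C->refl->E->L'->A->R'->B->plug->B
Char 3 ('G'): step: R->5, L=4; G->plug->G->R->F->L->D->refl->F->L'->G->R'->C->plug->C
Char 4 ('E'): step: R->6, L=4; E->plug->E->R->A->L->E->refl->C->L'->D->R'->D->plug->H
Char 5 ('F'): step: R->7, L=4; F->plug->F->R->A->L->E->refl->C->L'->D->R'->E->plug->E
Char 6 ('D'): step: R->0, L->5 (L advanced); D->plug->H->R->D->L->G->refl->B->L'->C->R'->D->plug->H

H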